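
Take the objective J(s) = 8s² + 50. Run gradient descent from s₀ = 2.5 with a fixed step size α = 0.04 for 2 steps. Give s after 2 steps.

0.324

J′(s) = 16s
s₁ = 2.5 − 0.04·40 = 0.9
s₂ = 0.9 − 0.04·14.4 = 0.324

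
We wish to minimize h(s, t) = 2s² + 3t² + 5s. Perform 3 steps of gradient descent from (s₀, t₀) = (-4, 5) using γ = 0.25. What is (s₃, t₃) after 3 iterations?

∇h = (4s + 5, 6t)
(s₁, t₁) = (-4, 5) − 0.25·(-11, 30) = (-1.25, -2.5)
(s₂, t₂) = (-1.25, -2.5) − 0.25·(0, -15) = (-1.25, 1.25)
(s₃, t₃) = (-1.25, 1.25) − 0.25·(0, 7.5) = (-1.25, -0.625)

(-1.25, -0.625)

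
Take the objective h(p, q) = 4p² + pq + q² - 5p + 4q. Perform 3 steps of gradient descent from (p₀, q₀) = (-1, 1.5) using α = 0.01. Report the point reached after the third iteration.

(-0.6801125, 1.320235)

∇h = (8p + q - 5, p + 2q + 4)
(p₁, q₁) = (-1, 1.5) − 0.01·(-11.5, 6) = (-0.885, 1.44)
(p₂, q₂) = (-0.885, 1.44) − 0.01·(-10.64, 5.995) = (-0.7786, 1.38005)
(p₃, q₃) = (-0.7786, 1.38005) − 0.01·(-9.84875, 5.9815) = (-0.6801125, 1.320235)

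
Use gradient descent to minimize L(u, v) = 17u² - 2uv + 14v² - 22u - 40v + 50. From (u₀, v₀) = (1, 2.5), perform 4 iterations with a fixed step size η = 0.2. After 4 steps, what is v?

421.3352

∇L = (34u - 2v - 22, -2u + 28v - 40)
Step 1: at (1, 2.5), ∇L = (7, 28) → (1, 2.5) − 0.2·(7, 28) = (-0.4, -3.1)
Step 2: at (-0.4, -3.1), ∇L = (-29.4, -126) → (-0.4, -3.1) − 0.2·(-29.4, -126) = (5.48, 22.1)
Step 3: at (5.48, 22.1), ∇L = (120.12, 567.84) → (5.48, 22.1) − 0.2·(120.12, 567.84) = (-18.544, -91.468)
Step 4: at (-18.544, -91.468), ∇L = (-469.56, -2564.016) → (-18.544, -91.468) − 0.2·(-469.56, -2564.016) = (75.368, 421.3352)
v = 421.3352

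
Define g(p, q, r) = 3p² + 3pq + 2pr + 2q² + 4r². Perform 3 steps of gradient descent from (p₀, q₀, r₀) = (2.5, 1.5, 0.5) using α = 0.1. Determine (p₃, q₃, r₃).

(0.1335, -0.0915, -0.077)

∇g = (6p + 3q + 2r, 3p + 4q, 2p + 8r)
(p₁, q₁, r₁) = (2.5, 1.5, 0.5) − 0.1·(20.5, 13.5, 9) = (0.45, 0.15, -0.4)
(p₂, q₂, r₂) = (0.45, 0.15, -0.4) − 0.1·(2.35, 1.95, -2.3) = (0.215, -0.045, -0.17)
(p₃, q₃, r₃) = (0.215, -0.045, -0.17) − 0.1·(0.815, 0.465, -0.93) = (0.1335, -0.0915, -0.077)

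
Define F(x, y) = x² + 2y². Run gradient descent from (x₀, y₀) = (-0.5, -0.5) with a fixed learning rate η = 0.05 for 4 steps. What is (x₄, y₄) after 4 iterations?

(-0.32805, -0.2048)

∇F = (2x, 4y)
Step 1: at (-0.5, -0.5), ∇F = (-1, -2) → (-0.5, -0.5) − 0.05·(-1, -2) = (-0.45, -0.4)
Step 2: at (-0.45, -0.4), ∇F = (-0.9, -1.6) → (-0.45, -0.4) − 0.05·(-0.9, -1.6) = (-0.405, -0.32)
Step 3: at (-0.405, -0.32), ∇F = (-0.81, -1.28) → (-0.405, -0.32) − 0.05·(-0.81, -1.28) = (-0.3645, -0.256)
Step 4: at (-0.3645, -0.256), ∇F = (-0.729, -1.024) → (-0.3645, -0.256) − 0.05·(-0.729, -1.024) = (-0.32805, -0.2048)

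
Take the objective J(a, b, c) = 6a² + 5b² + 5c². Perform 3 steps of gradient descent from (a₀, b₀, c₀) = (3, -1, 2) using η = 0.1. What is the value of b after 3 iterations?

∇J = (12a, 10b, 10c)
Step 1: at (3, -1, 2), ∇J = (36, -10, 20) → (3, -1, 2) − 0.1·(36, -10, 20) = (-0.6, 0, 0)
Step 2: at (-0.6, 0, 0), ∇J = (-7.2, 0, 0) → (-0.6, 0, 0) − 0.1·(-7.2, 0, 0) = (0.12, 0, 0)
Step 3: at (0.12, 0, 0), ∇J = (1.44, 0, 0) → (0.12, 0, 0) − 0.1·(1.44, 0, 0) = (-0.024, 0, 0)
b = 0

0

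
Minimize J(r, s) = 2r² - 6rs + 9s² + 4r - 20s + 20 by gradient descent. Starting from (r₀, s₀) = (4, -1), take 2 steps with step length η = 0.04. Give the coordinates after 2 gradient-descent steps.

∇J = (4r - 6s + 4, -6r + 18s - 20)
(r₁, s₁) = (4, -1) − 0.04·(26, -62) = (2.96, 1.48)
(r₂, s₂) = (2.96, 1.48) − 0.04·(6.96, -11.12) = (2.6816, 1.9248)

(2.6816, 1.9248)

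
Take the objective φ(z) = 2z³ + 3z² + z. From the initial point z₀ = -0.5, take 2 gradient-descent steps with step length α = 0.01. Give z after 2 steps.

-0.4900015

φ′(z) = 6z² + 6z + 1
z₁ = -0.5 − 0.01·(-0.5) = -0.495
z₂ = -0.495 − 0.01·(-0.49985) = -0.4900015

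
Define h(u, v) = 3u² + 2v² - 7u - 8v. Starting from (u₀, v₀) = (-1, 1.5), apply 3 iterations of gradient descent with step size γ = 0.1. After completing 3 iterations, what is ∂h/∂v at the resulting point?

∇h = (6u - 7, 4v - 8)
Step 1: at (-1, 1.5), ∇h = (-13, -2) → (-1, 1.5) − 0.1·(-13, -2) = (0.3, 1.7)
Step 2: at (0.3, 1.7), ∇h = (-5.2, -1.2) → (0.3, 1.7) − 0.1·(-5.2, -1.2) = (0.82, 1.82)
Step 3: at (0.82, 1.82), ∇h = (-2.08, -0.72) → (0.82, 1.82) − 0.1·(-2.08, -0.72) = (1.028, 1.892)
∂h/∂v at (1.028, 1.892) = -0.432

-0.432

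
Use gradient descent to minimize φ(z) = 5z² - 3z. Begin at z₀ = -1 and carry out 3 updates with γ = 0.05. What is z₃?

0.1375

φ′(z) = 10z - 3
z₁ = -1 − 0.05·(-13) = -0.35
z₂ = -0.35 − 0.05·(-6.5) = -0.025
z₃ = -0.025 − 0.05·(-3.25) = 0.1375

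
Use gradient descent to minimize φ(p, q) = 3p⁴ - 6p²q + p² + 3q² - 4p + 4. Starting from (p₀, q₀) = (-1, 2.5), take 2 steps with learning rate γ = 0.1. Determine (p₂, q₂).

∇φ = (12p³ - 12pq + 2p - 4, -6p² + 6q)
Step 1: at (-1, 2.5), ∇φ = (12, 9) → (-1, 2.5) − 0.1·(12, 9) = (-2.2, 1.6)
Step 2: at (-2.2, 1.6), ∇φ = (-93.936, -19.44) → (-2.2, 1.6) − 0.1·(-93.936, -19.44) = (7.1936, 3.544)

(7.1936, 3.544)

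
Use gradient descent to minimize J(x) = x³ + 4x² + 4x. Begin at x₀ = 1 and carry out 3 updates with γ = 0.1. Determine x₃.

J′(x) = 3x² + 8x + 4
Step 1: J′(1) = 15; x₁ = 1 − 0.1·15 = -0.5
Step 2: J′(-0.5) = 0.75; x₂ = -0.5 − 0.1·0.75 = -0.575
Step 3: J′(-0.575) = 0.391875; x₃ = -0.575 − 0.1·0.391875 = -0.6141875

-0.6141875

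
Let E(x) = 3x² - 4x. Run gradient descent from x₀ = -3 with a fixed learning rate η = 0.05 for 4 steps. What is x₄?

E′(x) = 6x - 4
x₁ = -3 − 0.05·(-22) = -1.9
x₂ = -1.9 − 0.05·(-15.4) = -1.13
x₃ = -1.13 − 0.05·(-10.78) = -0.591
x₄ = -0.591 − 0.05·(-7.546) = -0.2137

-0.2137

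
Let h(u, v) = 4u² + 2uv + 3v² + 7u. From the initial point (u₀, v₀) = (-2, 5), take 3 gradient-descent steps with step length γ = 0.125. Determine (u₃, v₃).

(-1.1171875, 0.5703125)

∇h = (8u + 2v + 7, 2u + 6v)
Step 1: at (-2, 5), ∇h = (1, 26) → (-2, 5) − 0.125·(1, 26) = (-2.125, 1.75)
Step 2: at (-2.125, 1.75), ∇h = (-6.5, 6.25) → (-2.125, 1.75) − 0.125·(-6.5, 6.25) = (-1.3125, 0.96875)
Step 3: at (-1.3125, 0.96875), ∇h = (-1.5625, 3.1875) → (-1.3125, 0.96875) − 0.125·(-1.5625, 3.1875) = (-1.1171875, 0.5703125)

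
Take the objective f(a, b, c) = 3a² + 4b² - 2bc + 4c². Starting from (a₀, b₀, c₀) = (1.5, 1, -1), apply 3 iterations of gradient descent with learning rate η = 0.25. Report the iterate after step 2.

∇f = (6a, 8b - 2c, -2b + 8c)
(a₁, b₁, c₁) = (1.5, 1, -1) − 0.25·(9, 10, -10) = (-0.75, -1.5, 1.5)
(a₂, b₂, c₂) = (-0.75, -1.5, 1.5) − 0.25·(-4.5, -15, 15) = (0.375, 2.25, -2.25)

(0.375, 2.25, -2.25)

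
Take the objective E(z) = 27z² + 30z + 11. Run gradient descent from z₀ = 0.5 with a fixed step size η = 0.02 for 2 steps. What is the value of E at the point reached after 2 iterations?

2.66789888

E′(z) = 54z + 30
z₁ = 0.5 − 0.02·57 = -0.64
z₂ = -0.64 − 0.02·(-4.56) = -0.5488
E(-0.5488) = 2.66789888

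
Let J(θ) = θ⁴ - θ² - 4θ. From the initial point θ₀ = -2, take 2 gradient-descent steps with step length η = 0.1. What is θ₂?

J′(θ) = 4θ³ - 2θ - 4
θ₁ = -2 − 0.1·(-32) = 1.2
θ₂ = 1.2 − 0.1·0.512 = 1.1488

1.1488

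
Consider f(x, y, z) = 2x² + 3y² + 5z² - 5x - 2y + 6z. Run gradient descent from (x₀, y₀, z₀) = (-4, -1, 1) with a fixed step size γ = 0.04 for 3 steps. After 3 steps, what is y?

-0.251968

∇f = (4x - 5, 6y - 2, 10z + 6)
Step 1: at (-4, -1, 1), ∇f = (-21, -8, 16) → (-4, -1, 1) − 0.04·(-21, -8, 16) = (-3.16, -0.68, 0.36)
Step 2: at (-3.16, -0.68, 0.36), ∇f = (-17.64, -6.08, 9.6) → (-3.16, -0.68, 0.36) − 0.04·(-17.64, -6.08, 9.6) = (-2.4544, -0.4368, -0.024)
Step 3: at (-2.4544, -0.4368, -0.024), ∇f = (-14.8176, -4.6208, 5.76) → (-2.4544, -0.4368, -0.024) − 0.04·(-14.8176, -4.6208, 5.76) = (-1.861696, -0.251968, -0.2544)
y = -0.251968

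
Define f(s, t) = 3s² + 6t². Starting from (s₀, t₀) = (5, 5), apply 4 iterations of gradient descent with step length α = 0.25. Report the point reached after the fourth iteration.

(0.3125, 80)

∇f = (6s, 12t)
(s₁, t₁) = (5, 5) − 0.25·(30, 60) = (-2.5, -10)
(s₂, t₂) = (-2.5, -10) − 0.25·(-15, -120) = (1.25, 20)
(s₃, t₃) = (1.25, 20) − 0.25·(7.5, 240) = (-0.625, -40)
(s₄, t₄) = (-0.625, -40) − 0.25·(-3.75, -480) = (0.3125, 80)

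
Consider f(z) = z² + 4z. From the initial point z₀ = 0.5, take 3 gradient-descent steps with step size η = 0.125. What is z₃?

f′(z) = 2z + 4
z₁ = 0.5 − 0.125·5 = -0.125
z₂ = -0.125 − 0.125·3.75 = -0.59375
z₃ = -0.59375 − 0.125·2.8125 = -0.9453125

-0.9453125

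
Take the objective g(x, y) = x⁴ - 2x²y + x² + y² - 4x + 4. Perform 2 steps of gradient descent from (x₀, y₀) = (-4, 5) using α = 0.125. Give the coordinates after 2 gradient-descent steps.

(-3616.75, 100.875)

∇g = (4x³ - 4xy + 2x - 4, -2x² + 2y)
Step 1: at (-4, 5), ∇g = (-188, -22) → (-4, 5) − 0.125·(-188, -22) = (19.5, 7.75)
Step 2: at (19.5, 7.75), ∇g = (29090, -745) → (19.5, 7.75) − 0.125·(29090, -745) = (-3616.75, 100.875)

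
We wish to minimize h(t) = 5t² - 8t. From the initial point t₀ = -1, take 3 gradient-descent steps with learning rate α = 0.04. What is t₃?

h′(t) = 10t - 8
t₁ = -1 − 0.04·(-18) = -0.28
t₂ = -0.28 − 0.04·(-10.8) = 0.152
t₃ = 0.152 − 0.04·(-6.48) = 0.4112

0.4112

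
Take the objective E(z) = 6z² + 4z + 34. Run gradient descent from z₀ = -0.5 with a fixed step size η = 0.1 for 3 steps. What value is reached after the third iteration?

-0.332

E′(z) = 12z + 4
z₁ = -0.5 − 0.1·(-2) = -0.3
z₂ = -0.3 − 0.1·0.4 = -0.34
z₃ = -0.34 − 0.1·(-0.08) = -0.332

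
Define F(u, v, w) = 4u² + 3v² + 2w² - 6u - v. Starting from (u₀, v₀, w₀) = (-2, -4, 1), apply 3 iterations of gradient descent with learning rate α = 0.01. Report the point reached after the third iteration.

∇F = (8u - 6, 6v - 1, 4w)
(u₁, v₁, w₁) = (-2, -4, 1) − 0.01·(-22, -25, 4) = (-1.78, -3.75, 0.96)
(u₂, v₂, w₂) = (-1.78, -3.75, 0.96) − 0.01·(-20.24, -23.5, 3.84) = (-1.5776, -3.515, 0.9216)
(u₃, v₃, w₃) = (-1.5776, -3.515, 0.9216) − 0.01·(-18.6208, -22.09, 3.6864) = (-1.391392, -3.2941, 0.884736)

(-1.391392, -3.2941, 0.884736)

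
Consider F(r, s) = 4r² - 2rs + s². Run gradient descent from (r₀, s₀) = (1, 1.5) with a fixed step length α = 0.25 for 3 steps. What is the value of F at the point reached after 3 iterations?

∇F = (8r - 2s, -2r + 2s)
Step 1: at (1, 1.5), ∇F = (5, 1) → (1, 1.5) − 0.25·(5, 1) = (-0.25, 1.25)
Step 2: at (-0.25, 1.25), ∇F = (-4.5, 3) → (-0.25, 1.25) − 0.25·(-4.5, 3) = (0.875, 0.5)
Step 3: at (0.875, 0.5), ∇F = (6, -0.75) → (0.875, 0.5) − 0.25·(6, -0.75) = (-0.625, 0.6875)
F(-0.625, 0.6875) = 2.89453125

2.89453125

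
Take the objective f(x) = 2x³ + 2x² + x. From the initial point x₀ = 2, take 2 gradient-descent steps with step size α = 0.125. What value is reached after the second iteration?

-4.57421875

f′(x) = 6x² + 4x + 1
Step 1: f′(2) = 33; x₁ = 2 − 0.125·33 = -2.125
Step 2: f′(-2.125) = 19.59375; x₂ = -2.125 − 0.125·19.59375 = -4.57421875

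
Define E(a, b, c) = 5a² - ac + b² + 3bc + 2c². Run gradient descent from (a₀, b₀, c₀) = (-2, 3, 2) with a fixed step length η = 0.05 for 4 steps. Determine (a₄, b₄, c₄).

(-0.0871125, 1.5591375, -0.2472)

∇E = (10a - c, 2b + 3c, -a + 3b + 4c)
(a₁, b₁, c₁) = (-2, 3, 2) − 0.05·(-22, 12, 19) = (-0.9, 2.4, 1.05)
(a₂, b₂, c₂) = (-0.9, 2.4, 1.05) − 0.05·(-10.05, 7.95, 12.3) = (-0.3975, 2.0025, 0.435)
(a₃, b₃, c₃) = (-0.3975, 2.0025, 0.435) − 0.05·(-4.41, 5.31, 8.145) = (-0.177, 1.737, 0.02775)
(a₄, b₄, c₄) = (-0.177, 1.737, 0.02775) − 0.05·(-1.79775, 3.55725, 5.499) = (-0.0871125, 1.5591375, -0.2472)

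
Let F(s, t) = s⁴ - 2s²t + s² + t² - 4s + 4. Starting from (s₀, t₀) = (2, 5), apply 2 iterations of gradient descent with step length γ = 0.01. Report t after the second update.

4.966928

∇F = (4s³ - 4st + 2s - 4, -2s² + 2t)
(s₁, t₁) = (2, 5) − 0.01·(-8, 2) = (2.08, 4.98)
(s₂, t₂) = (2.08, 4.98) − 0.01·(-5.277952, 1.3072) = (2.13277952, 4.966928)
t = 4.966928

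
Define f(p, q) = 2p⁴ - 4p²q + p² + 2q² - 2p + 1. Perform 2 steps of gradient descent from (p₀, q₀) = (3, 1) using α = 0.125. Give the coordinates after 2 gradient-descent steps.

∇f = (8p³ - 8pq + 2p - 2, -4p² + 4q)
Step 1: at (3, 1), ∇f = (196, -32) → (3, 1) − 0.125·(196, -32) = (-21.5, 5)
Step 2: at (-21.5, 5), ∇f = (-78692, -1829) → (-21.5, 5) − 0.125·(-78692, -1829) = (9815, 233.625)

(9815, 233.625)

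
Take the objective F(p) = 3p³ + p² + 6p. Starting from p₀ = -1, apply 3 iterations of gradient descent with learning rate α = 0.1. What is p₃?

-53.0297609

F′(p) = 9p² + 2p + 6
Step 1: F′(-1) = 13; p₁ = -1 − 0.1·13 = -2.3
Step 2: F′(-2.3) = 49.01; p₂ = -2.3 − 0.1·49.01 = -7.201
Step 3: F′(-7.201) = 458.287609; p₃ = -7.201 − 0.1·458.287609 = -53.0297609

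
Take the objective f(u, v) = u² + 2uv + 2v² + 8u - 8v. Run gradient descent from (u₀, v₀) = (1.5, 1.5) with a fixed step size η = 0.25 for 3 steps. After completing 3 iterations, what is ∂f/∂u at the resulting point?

5

∇f = (2u + 2v + 8, 2u + 4v - 8)
(u₁, v₁) = (1.5, 1.5) − 0.25·(14, 1) = (-2, 1.25)
(u₂, v₂) = (-2, 1.25) − 0.25·(6.5, -7) = (-3.625, 3)
(u₃, v₃) = (-3.625, 3) − 0.25·(6.75, -3.25) = (-5.3125, 3.8125)
∂f/∂u at (-5.3125, 3.8125) = 5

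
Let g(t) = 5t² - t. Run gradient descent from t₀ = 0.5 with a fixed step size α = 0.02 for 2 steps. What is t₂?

g′(t) = 10t - 1
t₁ = 0.5 − 0.02·4 = 0.42
t₂ = 0.42 − 0.02·3.2 = 0.356

0.356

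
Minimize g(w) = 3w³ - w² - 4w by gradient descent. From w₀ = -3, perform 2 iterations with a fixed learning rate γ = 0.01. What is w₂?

g′(w) = 9w² - 2w - 4
w₁ = -3 − 0.01·83 = -3.83
w₂ = -3.83 − 0.01·135.6801 = -5.186801

-5.186801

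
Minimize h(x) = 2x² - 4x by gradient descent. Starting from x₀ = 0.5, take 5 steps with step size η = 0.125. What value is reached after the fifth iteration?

0.984375

h′(x) = 4x - 4
x₁ = 0.5 − 0.125·(-2) = 0.75
x₂ = 0.75 − 0.125·(-1) = 0.875
x₃ = 0.875 − 0.125·(-0.5) = 0.9375
x₄ = 0.9375 − 0.125·(-0.25) = 0.96875
x₅ = 0.96875 − 0.125·(-0.125) = 0.984375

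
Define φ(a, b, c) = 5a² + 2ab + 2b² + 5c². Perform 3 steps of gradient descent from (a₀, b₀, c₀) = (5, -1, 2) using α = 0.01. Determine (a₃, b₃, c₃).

∇φ = (10a + 2b, 2a + 4b, 10c)
(a₁, b₁, c₁) = (5, -1, 2) − 0.01·(48, 6, 20) = (4.52, -1.06, 1.8)
(a₂, b₂, c₂) = (4.52, -1.06, 1.8) − 0.01·(43.08, 4.8, 18) = (4.0892, -1.108, 1.62)
(a₃, b₃, c₃) = (4.0892, -1.108, 1.62) − 0.01·(38.676, 3.7464, 16.2) = (3.70244, -1.145464, 1.458)

(3.70244, -1.145464, 1.458)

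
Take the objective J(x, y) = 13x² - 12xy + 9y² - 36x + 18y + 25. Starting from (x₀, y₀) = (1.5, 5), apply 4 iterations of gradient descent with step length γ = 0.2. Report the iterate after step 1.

(12.9, -13)

∇J = (26x - 12y - 36, -12x + 18y + 18)
Step 1: at (1.5, 5), ∇J = (-57, 90) → (1.5, 5) − 0.2·(-57, 90) = (12.9, -13)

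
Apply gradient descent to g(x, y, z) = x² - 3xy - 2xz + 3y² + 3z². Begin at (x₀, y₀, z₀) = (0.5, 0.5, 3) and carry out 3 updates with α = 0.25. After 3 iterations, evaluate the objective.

11.60260009765625

∇g = (2x - 3y - 2z, -3x + 6y, -2x + 6z)
Step 1: at (0.5, 0.5, 3), ∇g = (-6.5, 1.5, 17) → (0.5, 0.5, 3) − 0.25·(-6.5, 1.5, 17) = (2.125, 0.125, -1.25)
Step 2: at (2.125, 0.125, -1.25), ∇g = (6.375, -5.625, -11.75) → (2.125, 0.125, -1.25) − 0.25·(6.375, -5.625, -11.75) = (0.53125, 1.53125, 1.6875)
Step 3: at (0.53125, 1.53125, 1.6875), ∇g = (-6.90625, 7.59375, 9.0625) → (0.53125, 1.53125, 1.6875) − 0.25·(-6.90625, 7.59375, 9.0625) = (2.2578125, -0.3671875, -0.578125)
g(2.2578125, -0.3671875, -0.578125) = 11.60260009765625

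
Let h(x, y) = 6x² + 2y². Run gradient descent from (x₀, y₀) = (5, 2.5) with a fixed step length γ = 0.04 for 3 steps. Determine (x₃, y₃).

(0.70304, 1.48176)

∇h = (12x, 4y)
(x₁, y₁) = (5, 2.5) − 0.04·(60, 10) = (2.6, 2.1)
(x₂, y₂) = (2.6, 2.1) − 0.04·(31.2, 8.4) = (1.352, 1.764)
(x₃, y₃) = (1.352, 1.764) − 0.04·(16.224, 7.056) = (0.70304, 1.48176)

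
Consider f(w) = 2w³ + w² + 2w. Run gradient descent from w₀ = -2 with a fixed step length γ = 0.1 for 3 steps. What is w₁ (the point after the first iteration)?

-4.2

f′(w) = 6w² + 2w + 2
Step 1: f′(-2) = 22; w₁ = -2 − 0.1·22 = -4.2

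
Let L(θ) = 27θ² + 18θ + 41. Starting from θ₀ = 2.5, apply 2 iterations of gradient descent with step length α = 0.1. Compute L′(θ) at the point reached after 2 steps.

L′(θ) = 54θ + 18
θ₁ = 2.5 − 0.1·153 = -12.8
θ₂ = -12.8 − 0.1·(-673.2) = 54.52
L′(θ) at (54.52) = 2962.08

2962.08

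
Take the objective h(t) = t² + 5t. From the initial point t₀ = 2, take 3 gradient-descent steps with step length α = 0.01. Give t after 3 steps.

h′(t) = 2t + 5
Step 1: h′(2) = 9; t₁ = 2 − 0.01·9 = 1.91
Step 2: h′(1.91) = 8.82; t₂ = 1.91 − 0.01·8.82 = 1.8218
Step 3: h′(1.8218) = 8.6436; t₃ = 1.8218 − 0.01·8.6436 = 1.735364

1.735364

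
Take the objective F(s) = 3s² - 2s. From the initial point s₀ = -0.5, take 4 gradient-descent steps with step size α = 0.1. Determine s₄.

F′(s) = 6s - 2
s₁ = -0.5 − 0.1·(-5) = 0
s₂ = 0 − 0.1·(-2) = 0.2
s₃ = 0.2 − 0.1·(-0.8) = 0.28
s₄ = 0.28 − 0.1·(-0.32) = 0.312

0.312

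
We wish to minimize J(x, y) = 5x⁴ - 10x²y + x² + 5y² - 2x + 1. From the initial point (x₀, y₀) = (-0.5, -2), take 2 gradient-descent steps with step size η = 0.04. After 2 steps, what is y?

-0.55184

∇J = (20x³ - 20xy + 2x - 2, -10x² + 10y)
(x₁, y₁) = (-0.5, -2) − 0.04·(-25.5, -22.5) = (0.52, -1.1)
(x₂, y₂) = (0.52, -1.1) − 0.04·(13.29216, -13.704) = (-0.0116864, -0.55184)
y = -0.55184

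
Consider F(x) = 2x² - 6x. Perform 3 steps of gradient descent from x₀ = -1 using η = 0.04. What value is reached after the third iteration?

0.01824

F′(x) = 4x - 6
Step 1: F′(-1) = -10; x₁ = -1 − 0.04·(-10) = -0.6
Step 2: F′(-0.6) = -8.4; x₂ = -0.6 − 0.04·(-8.4) = -0.264
Step 3: F′(-0.264) = -7.056; x₃ = -0.264 − 0.04·(-7.056) = 0.01824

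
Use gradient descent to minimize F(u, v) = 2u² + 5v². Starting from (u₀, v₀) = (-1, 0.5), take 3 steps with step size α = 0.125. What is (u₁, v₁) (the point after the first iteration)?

∇F = (4u, 10v)
(u₁, v₁) = (-1, 0.5) − 0.125·(-4, 5) = (-0.5, -0.125)

(-0.5, -0.125)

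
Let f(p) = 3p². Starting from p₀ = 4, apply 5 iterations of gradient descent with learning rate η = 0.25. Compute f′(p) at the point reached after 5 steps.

-0.75

f′(p) = 6p
p₁ = 4 − 0.25·24 = -2
p₂ = -2 − 0.25·(-12) = 1
p₃ = 1 − 0.25·6 = -0.5
p₄ = -0.5 − 0.25·(-3) = 0.25
p₅ = 0.25 − 0.25·1.5 = -0.125
f′(p) at (-0.125) = -0.75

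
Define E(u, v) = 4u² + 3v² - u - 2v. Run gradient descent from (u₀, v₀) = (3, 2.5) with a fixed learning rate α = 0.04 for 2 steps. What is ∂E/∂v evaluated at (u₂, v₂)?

∇E = (8u - 1, 6v - 2)
(u₁, v₁) = (3, 2.5) − 0.04·(23, 13) = (2.08, 1.98)
(u₂, v₂) = (2.08, 1.98) − 0.04·(15.64, 9.88) = (1.4544, 1.5848)
∂E/∂v at (1.4544, 1.5848) = 7.5088

7.5088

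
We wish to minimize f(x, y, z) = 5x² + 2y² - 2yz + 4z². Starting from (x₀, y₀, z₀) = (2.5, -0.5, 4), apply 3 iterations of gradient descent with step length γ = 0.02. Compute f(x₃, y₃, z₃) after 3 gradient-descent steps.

∇f = (10x, 4y - 2z, -2y + 8z)
(x₁, y₁, z₁) = (2.5, -0.5, 4) − 0.02·(25, -10, 33) = (2, -0.3, 3.34)
(x₂, y₂, z₂) = (2, -0.3, 3.34) − 0.02·(20, -7.88, 27.32) = (1.6, -0.1424, 2.7936)
(x₃, y₃, z₃) = (1.6, -0.1424, 2.7936) − 0.02·(16, -6.1568, 22.6336) = (1.28, -0.019264, 2.340928)
f(1.28, -0.019264, 2.340928) = 30.202709082112

30.202709082112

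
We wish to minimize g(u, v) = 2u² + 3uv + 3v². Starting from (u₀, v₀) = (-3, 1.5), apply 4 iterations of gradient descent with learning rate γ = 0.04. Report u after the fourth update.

∇g = (4u + 3v, 3u + 6v)
(u₁, v₁) = (-3, 1.5) − 0.04·(-7.5, 0) = (-2.7, 1.5)
(u₂, v₂) = (-2.7, 1.5) − 0.04·(-6.3, 0.9) = (-2.448, 1.464)
(u₃, v₃) = (-2.448, 1.464) − 0.04·(-5.4, 1.44) = (-2.232, 1.4064)
(u₄, v₄) = (-2.232, 1.4064) − 0.04·(-4.7088, 1.7424) = (-2.043648, 1.336704)
u = -2.043648

-2.043648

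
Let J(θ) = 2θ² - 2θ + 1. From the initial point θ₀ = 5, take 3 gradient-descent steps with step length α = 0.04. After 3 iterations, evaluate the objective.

J′(θ) = 4θ - 2
θ₁ = 5 − 0.04·18 = 4.28
θ₂ = 4.28 − 0.04·15.12 = 3.6752
θ₃ = 3.6752 − 0.04·12.7008 = 3.167168
J(3.167168) = 14.727570280448

14.727570280448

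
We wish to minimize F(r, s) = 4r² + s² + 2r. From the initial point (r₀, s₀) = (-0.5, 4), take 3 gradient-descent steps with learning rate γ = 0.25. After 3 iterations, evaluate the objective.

∇F = (8r + 2, 2s)
Step 1: at (-0.5, 4), ∇F = (-2, 8) → (-0.5, 4) − 0.25·(-2, 8) = (0, 2)
Step 2: at (0, 2), ∇F = (2, 4) → (0, 2) − 0.25·(2, 4) = (-0.5, 1)
Step 3: at (-0.5, 1), ∇F = (-2, 2) → (-0.5, 1) − 0.25·(-2, 2) = (0, 0.5)
F(0, 0.5) = 0.25

0.25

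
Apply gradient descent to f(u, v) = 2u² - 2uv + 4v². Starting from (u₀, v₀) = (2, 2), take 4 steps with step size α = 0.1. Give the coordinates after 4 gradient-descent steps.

(0.5248, 0.2176)

∇f = (4u - 2v, -2u + 8v)
Step 1: at (2, 2), ∇f = (4, 12) → (2, 2) − 0.1·(4, 12) = (1.6, 0.8)
Step 2: at (1.6, 0.8), ∇f = (4.8, 3.2) → (1.6, 0.8) − 0.1·(4.8, 3.2) = (1.12, 0.48)
Step 3: at (1.12, 0.48), ∇f = (3.52, 1.6) → (1.12, 0.48) − 0.1·(3.52, 1.6) = (0.768, 0.32)
Step 4: at (0.768, 0.32), ∇f = (2.432, 1.024) → (0.768, 0.32) − 0.1·(2.432, 1.024) = (0.5248, 0.2176)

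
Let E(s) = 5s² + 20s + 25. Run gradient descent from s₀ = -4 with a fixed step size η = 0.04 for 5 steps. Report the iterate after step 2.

-2.72

E′(s) = 10s + 20
s₁ = -4 − 0.04·(-20) = -3.2
s₂ = -3.2 − 0.04·(-12) = -2.72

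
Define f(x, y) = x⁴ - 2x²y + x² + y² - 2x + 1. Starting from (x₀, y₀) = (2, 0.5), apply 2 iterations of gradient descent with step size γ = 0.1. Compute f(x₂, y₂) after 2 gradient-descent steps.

3.30904576

∇f = (4x³ - 4xy + 2x - 2, -2x² + 2y)
Step 1: at (2, 0.5), ∇f = (30, -7) → (2, 0.5) − 0.1·(30, -7) = (-1, 1.2)
Step 2: at (-1, 1.2), ∇f = (-3.2, 0.4) → (-1, 1.2) − 0.1·(-3.2, 0.4) = (-0.68, 1.16)
f(-0.68, 1.16) = 3.30904576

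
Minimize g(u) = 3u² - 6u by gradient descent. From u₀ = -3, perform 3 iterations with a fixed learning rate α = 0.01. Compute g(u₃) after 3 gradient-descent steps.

g′(u) = 6u - 6
u₁ = -3 − 0.01·(-24) = -2.76
u₂ = -2.76 − 0.01·(-22.56) = -2.5344
u₃ = -2.5344 − 0.01·(-21.2064) = -2.322336
g(-2.322336) = 30.113749490688

30.113749490688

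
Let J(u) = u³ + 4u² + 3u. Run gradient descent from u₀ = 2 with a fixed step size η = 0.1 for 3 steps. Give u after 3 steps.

J′(u) = 3u² + 8u + 3
u₁ = 2 − 0.1·31 = -1.1
u₂ = -1.1 − 0.1·(-2.17) = -0.883
u₃ = -0.883 − 0.1·(-1.724933) = -0.7105067

-0.7105067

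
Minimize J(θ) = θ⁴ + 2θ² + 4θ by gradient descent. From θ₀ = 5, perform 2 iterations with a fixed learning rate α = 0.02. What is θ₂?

J′(θ) = 4θ³ + 4θ + 4
θ₁ = 5 − 0.02·524 = -5.48
θ₂ = -5.48 − 0.02·(-676.186368) = 8.04372736

8.04372736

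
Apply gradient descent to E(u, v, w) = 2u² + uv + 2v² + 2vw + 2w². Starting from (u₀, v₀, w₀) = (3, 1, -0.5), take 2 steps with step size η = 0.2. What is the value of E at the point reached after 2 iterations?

0.0488

∇E = (4u + v, u + 4v + 2w, 2v + 4w)
Step 1: at (3, 1, -0.5), ∇E = (13, 6, 0) → (3, 1, -0.5) − 0.2·(13, 6, 0) = (0.4, -0.2, -0.5)
Step 2: at (0.4, -0.2, -0.5), ∇E = (1.4, -1.4, -2.4) → (0.4, -0.2, -0.5) − 0.2·(1.4, -1.4, -2.4) = (0.12, 0.08, -0.02)
E(0.12, 0.08, -0.02) = 0.0488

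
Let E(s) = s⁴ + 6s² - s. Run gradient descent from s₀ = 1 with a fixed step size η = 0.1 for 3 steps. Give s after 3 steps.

0.04375

E′(s) = 4s³ + 12s - 1
Step 1: E′(1) = 15; s₁ = 1 − 0.1·15 = -0.5
Step 2: E′(-0.5) = -7.5; s₂ = -0.5 − 0.1·(-7.5) = 0.25
Step 3: E′(0.25) = 2.0625; s₃ = 0.25 − 0.1·2.0625 = 0.04375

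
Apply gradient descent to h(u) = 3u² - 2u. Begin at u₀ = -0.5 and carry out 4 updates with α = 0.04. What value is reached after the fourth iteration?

0.0553152

h′(u) = 6u - 2
u₁ = -0.5 − 0.04·(-5) = -0.3
u₂ = -0.3 − 0.04·(-3.8) = -0.148
u₃ = -0.148 − 0.04·(-2.888) = -0.03248
u₄ = -0.03248 − 0.04·(-2.19488) = 0.0553152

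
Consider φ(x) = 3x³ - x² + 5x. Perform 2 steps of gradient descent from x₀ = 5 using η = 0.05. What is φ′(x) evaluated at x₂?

φ′(x) = 9x² - 2x + 5
x₁ = 5 − 0.05·220 = -6
x₂ = -6 − 0.05·341 = -23.05
φ′(x) at (-23.05) = 4832.8225

4832.8225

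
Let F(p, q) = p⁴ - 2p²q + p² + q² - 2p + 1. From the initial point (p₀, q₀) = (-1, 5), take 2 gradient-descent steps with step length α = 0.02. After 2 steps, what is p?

-1.47799808

∇F = (4p³ - 4pq + 2p - 2, -2p² + 2q)
Step 1: at (-1, 5), ∇F = (12, 8) → (-1, 5) − 0.02·(12, 8) = (-1.24, 4.84)
Step 2: at (-1.24, 4.84), ∇F = (11.899904, 6.6048) → (-1.24, 4.84) − 0.02·(11.899904, 6.6048) = (-1.47799808, 4.707904)
p = -1.47799808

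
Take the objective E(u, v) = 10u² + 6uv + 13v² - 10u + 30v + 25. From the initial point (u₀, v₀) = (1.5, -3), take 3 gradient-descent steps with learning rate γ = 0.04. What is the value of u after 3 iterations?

0.961888

∇E = (20u + 6v - 10, 6u + 26v + 30)
Step 1: at (1.5, -3), ∇E = (2, -39) → (1.5, -3) − 0.04·(2, -39) = (1.42, -1.44)
Step 2: at (1.42, -1.44), ∇E = (9.76, 1.08) → (1.42, -1.44) − 0.04·(9.76, 1.08) = (1.0296, -1.4832)
Step 3: at (1.0296, -1.4832), ∇E = (1.6928, -2.3856) → (1.0296, -1.4832) − 0.04·(1.6928, -2.3856) = (0.961888, -1.387776)
u = 0.961888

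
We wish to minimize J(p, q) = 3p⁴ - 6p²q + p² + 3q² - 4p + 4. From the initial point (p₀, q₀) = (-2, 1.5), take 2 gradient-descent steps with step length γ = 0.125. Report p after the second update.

∇J = (12p³ - 12pq + 2p - 4, -6p² + 6q)
Step 1: at (-2, 1.5), ∇J = (-68, -15) → (-2, 1.5) − 0.125·(-68, -15) = (6.5, 3.375)
Step 2: at (6.5, 3.375), ∇J = (3041.25, -233.25) → (6.5, 3.375) − 0.125·(3041.25, -233.25) = (-373.65625, 32.53125)
p = -373.65625

-373.65625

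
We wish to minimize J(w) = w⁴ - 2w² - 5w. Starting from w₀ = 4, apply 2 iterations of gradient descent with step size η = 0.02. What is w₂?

J′(w) = 4w³ - 4w - 5
w₁ = 4 − 0.02·235 = -0.7
w₂ = -0.7 − 0.02·(-3.572) = -0.62856

-0.62856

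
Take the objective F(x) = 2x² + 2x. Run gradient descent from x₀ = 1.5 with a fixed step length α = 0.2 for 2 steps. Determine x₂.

F′(x) = 4x + 2
Step 1: F′(1.5) = 8; x₁ = 1.5 − 0.2·8 = -0.1
Step 2: F′(-0.1) = 1.6; x₂ = -0.1 − 0.2·1.6 = -0.42

-0.42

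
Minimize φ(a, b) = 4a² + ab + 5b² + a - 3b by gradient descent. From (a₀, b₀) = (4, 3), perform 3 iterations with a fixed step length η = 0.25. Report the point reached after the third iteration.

(-8.46875, -14.421875)

∇φ = (8a + b + 1, a + 10b - 3)
(a₁, b₁) = (4, 3) − 0.25·(36, 31) = (-5, -4.75)
(a₂, b₂) = (-5, -4.75) − 0.25·(-43.75, -55.5) = (5.9375, 9.125)
(a₃, b₃) = (5.9375, 9.125) − 0.25·(57.625, 94.1875) = (-8.46875, -14.421875)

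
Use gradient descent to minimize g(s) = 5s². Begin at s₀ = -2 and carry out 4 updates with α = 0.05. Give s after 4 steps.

-0.125

g′(s) = 10s
Step 1: g′(-2) = -20; s₁ = -2 − 0.05·(-20) = -1
Step 2: g′(-1) = -10; s₂ = -1 − 0.05·(-10) = -0.5
Step 3: g′(-0.5) = -5; s₃ = -0.5 − 0.05·(-5) = -0.25
Step 4: g′(-0.25) = -2.5; s₄ = -0.25 − 0.05·(-2.5) = -0.125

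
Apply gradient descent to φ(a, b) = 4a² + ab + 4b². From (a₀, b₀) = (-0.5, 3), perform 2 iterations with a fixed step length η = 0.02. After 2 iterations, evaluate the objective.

∇φ = (8a + b, a + 8b)
Step 1: at (-0.5, 3), ∇φ = (-1, 23.5) → (-0.5, 3) − 0.02·(-1, 23.5) = (-0.48, 2.53)
Step 2: at (-0.48, 2.53), ∇φ = (-1.31, 19.76) → (-0.48, 2.53) − 0.02·(-1.31, 19.76) = (-0.4538, 2.1348)
φ(-0.4538, 2.1348) = 18.08444968

18.08444968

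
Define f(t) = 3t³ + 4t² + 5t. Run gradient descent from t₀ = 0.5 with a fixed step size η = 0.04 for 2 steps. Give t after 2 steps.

-0.1669

f′(t) = 9t² + 8t + 5
t₁ = 0.5 − 0.04·11.25 = 0.05
t₂ = 0.05 − 0.04·5.4225 = -0.1669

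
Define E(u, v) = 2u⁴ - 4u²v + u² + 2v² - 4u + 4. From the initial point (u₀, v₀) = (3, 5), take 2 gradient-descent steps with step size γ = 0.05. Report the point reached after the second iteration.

∇E = (8u³ - 8uv + 2u - 4, -4u² + 4v)
Step 1: at (3, 5), ∇E = (98, -16) → (3, 5) − 0.05·(98, -16) = (-1.9, 5.8)
Step 2: at (-1.9, 5.8), ∇E = (25.488, 8.76) → (-1.9, 5.8) − 0.05·(25.488, 8.76) = (-3.1744, 5.362)

(-3.1744, 5.362)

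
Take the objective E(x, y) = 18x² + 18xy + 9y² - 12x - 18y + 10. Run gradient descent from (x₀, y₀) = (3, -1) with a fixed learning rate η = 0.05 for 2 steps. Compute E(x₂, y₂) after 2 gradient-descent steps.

∇E = (36x + 18y - 12, 18x + 18y - 18)
(x₁, y₁) = (3, -1) − 0.05·(78, 18) = (-0.9, -1.9)
(x₂, y₂) = (-0.9, -1.9) − 0.05·(-78.6, -68.4) = (3.03, 1.52)
E(3.03, 1.52) = 215.2306

215.2306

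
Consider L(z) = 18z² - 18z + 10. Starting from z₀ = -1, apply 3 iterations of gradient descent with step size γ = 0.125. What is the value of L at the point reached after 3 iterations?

74455.2578125

L′(z) = 36z - 18
Step 1: L′(-1) = -54; z₁ = -1 − 0.125·(-54) = 5.75
Step 2: L′(5.75) = 189; z₂ = 5.75 − 0.125·189 = -17.875
Step 3: L′(-17.875) = -661.5; z₃ = -17.875 − 0.125·(-661.5) = 64.8125
L(64.8125) = 74455.2578125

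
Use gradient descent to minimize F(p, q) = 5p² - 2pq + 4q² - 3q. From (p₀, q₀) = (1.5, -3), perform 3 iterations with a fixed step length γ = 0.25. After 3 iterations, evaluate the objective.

1765.546875

∇F = (10p - 2q, -2p + 8q - 3)
(p₁, q₁) = (1.5, -3) − 0.25·(21, -30) = (-3.75, 4.5)
(p₂, q₂) = (-3.75, 4.5) − 0.25·(-46.5, 40.5) = (7.875, -5.625)
(p₃, q₃) = (7.875, -5.625) − 0.25·(90, -63.75) = (-14.625, 10.3125)
F(-14.625, 10.3125) = 1765.546875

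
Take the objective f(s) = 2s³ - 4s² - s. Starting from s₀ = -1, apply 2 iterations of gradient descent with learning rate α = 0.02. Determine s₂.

f′(s) = 6s² - 8s - 1
s₁ = -1 − 0.02·13 = -1.26
s₂ = -1.26 − 0.02·18.6056 = -1.632112

-1.632112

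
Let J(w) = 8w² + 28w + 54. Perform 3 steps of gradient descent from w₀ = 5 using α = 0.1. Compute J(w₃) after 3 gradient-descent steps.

J′(w) = 16w + 28
Step 1: J′(5) = 108; w₁ = 5 − 0.1·108 = -5.8
Step 2: J′(-5.8) = -64.8; w₂ = -5.8 − 0.1·(-64.8) = 0.68
Step 3: J′(0.68) = 38.88; w₃ = 0.68 − 0.1·38.88 = -3.208
J(-3.208) = 46.506112

46.506112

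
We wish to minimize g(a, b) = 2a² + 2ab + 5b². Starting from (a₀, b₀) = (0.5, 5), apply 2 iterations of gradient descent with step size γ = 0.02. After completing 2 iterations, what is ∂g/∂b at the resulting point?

∇g = (4a + 2b, 2a + 10b)
Step 1: at (0.5, 5), ∇g = (12, 51) → (0.5, 5) − 0.02·(12, 51) = (0.26, 3.98)
Step 2: at (0.26, 3.98), ∇g = (9, 40.32) → (0.26, 3.98) − 0.02·(9, 40.32) = (0.08, 3.1736)
∂g/∂b at (0.08, 3.1736) = 31.896

31.896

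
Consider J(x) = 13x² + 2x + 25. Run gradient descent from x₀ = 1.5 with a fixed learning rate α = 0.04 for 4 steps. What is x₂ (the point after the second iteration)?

J′(x) = 26x + 2
x₁ = 1.5 − 0.04·41 = -0.14
x₂ = -0.14 − 0.04·(-1.64) = -0.0744

-0.0744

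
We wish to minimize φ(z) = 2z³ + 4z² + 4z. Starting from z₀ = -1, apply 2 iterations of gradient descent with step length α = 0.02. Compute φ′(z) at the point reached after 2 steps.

2.375293353984

φ′(z) = 6z² + 8z + 4
Step 1: φ′(-1) = 2; z₁ = -1 − 0.02·2 = -1.04
Step 2: φ′(-1.04) = 2.1696; z₂ = -1.04 − 0.02·2.1696 = -1.083392
φ′(z) at (-1.083392) = 2.375293353984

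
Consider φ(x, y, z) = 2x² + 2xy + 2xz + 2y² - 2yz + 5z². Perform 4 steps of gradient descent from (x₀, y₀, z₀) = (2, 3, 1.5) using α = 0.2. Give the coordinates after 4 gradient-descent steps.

(0.2272, -0.2192, 2.3704)

∇φ = (4x + 2y + 2z, 2x + 4y - 2z, 2x - 2y + 10z)
Step 1: at (2, 3, 1.5), ∇φ = (17, 13, 13) → (2, 3, 1.5) − 0.2·(17, 13, 13) = (-1.4, 0.4, -1.1)
Step 2: at (-1.4, 0.4, -1.1), ∇φ = (-7, 1, -14.6) → (-1.4, 0.4, -1.1) − 0.2·(-7, 1, -14.6) = (0, 0.2, 1.82)
Step 3: at (0, 0.2, 1.82), ∇φ = (4.04, -2.84, 17.8) → (0, 0.2, 1.82) − 0.2·(4.04, -2.84, 17.8) = (-0.808, 0.768, -1.74)
Step 4: at (-0.808, 0.768, -1.74), ∇φ = (-5.176, 4.936, -20.552) → (-0.808, 0.768, -1.74) − 0.2·(-5.176, 4.936, -20.552) = (0.2272, -0.2192, 2.3704)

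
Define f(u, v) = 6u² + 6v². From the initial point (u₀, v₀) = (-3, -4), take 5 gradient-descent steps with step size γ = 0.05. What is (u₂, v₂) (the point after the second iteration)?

∇f = (12u, 12v)
(u₁, v₁) = (-3, -4) − 0.05·(-36, -48) = (-1.2, -1.6)
(u₂, v₂) = (-1.2, -1.6) − 0.05·(-14.4, -19.2) = (-0.48, -0.64)

(-0.48, -0.64)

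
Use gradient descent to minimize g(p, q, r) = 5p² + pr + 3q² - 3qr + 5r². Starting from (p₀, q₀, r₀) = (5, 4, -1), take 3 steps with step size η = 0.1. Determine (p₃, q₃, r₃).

∇g = (10p + r, 6q - 3r, p - 3q + 10r)
(p₁, q₁, r₁) = (5, 4, -1) − 0.1·(49, 27, -17) = (0.1, 1.3, 0.7)
(p₂, q₂, r₂) = (0.1, 1.3, 0.7) − 0.1·(1.7, 5.7, 3.2) = (-0.07, 0.73, 0.38)
(p₃, q₃, r₃) = (-0.07, 0.73, 0.38) − 0.1·(-0.32, 3.24, 1.54) = (-0.038, 0.406, 0.226)

(-0.038, 0.406, 0.226)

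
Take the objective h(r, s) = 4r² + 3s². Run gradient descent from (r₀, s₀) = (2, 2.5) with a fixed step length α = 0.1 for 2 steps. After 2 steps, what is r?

∇h = (8r, 6s)
Step 1: at (2, 2.5), ∇h = (16, 15) → (2, 2.5) − 0.1·(16, 15) = (0.4, 1)
Step 2: at (0.4, 1), ∇h = (3.2, 6) → (0.4, 1) − 0.1·(3.2, 6) = (0.08, 0.4)
r = 0.08

0.08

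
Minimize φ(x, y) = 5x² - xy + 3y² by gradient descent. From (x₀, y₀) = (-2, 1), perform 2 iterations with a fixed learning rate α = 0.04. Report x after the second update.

-0.6688

∇φ = (10x - y, -x + 6y)
Step 1: at (-2, 1), ∇φ = (-21, 8) → (-2, 1) − 0.04·(-21, 8) = (-1.16, 0.68)
Step 2: at (-1.16, 0.68), ∇φ = (-12.28, 5.24) → (-1.16, 0.68) − 0.04·(-12.28, 5.24) = (-0.6688, 0.4704)
x = -0.6688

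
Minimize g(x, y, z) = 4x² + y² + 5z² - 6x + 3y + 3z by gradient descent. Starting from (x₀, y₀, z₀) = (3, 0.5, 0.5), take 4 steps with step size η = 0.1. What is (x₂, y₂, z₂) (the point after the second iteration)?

∇g = (8x - 6, 2y + 3, 10z + 3)
Step 1: at (3, 0.5, 0.5), ∇g = (18, 4, 8) → (3, 0.5, 0.5) − 0.1·(18, 4, 8) = (1.2, 0.1, -0.3)
Step 2: at (1.2, 0.1, -0.3), ∇g = (3.6, 3.2, 0) → (1.2, 0.1, -0.3) − 0.1·(3.6, 3.2, 0) = (0.84, -0.22, -0.3)

(0.84, -0.22, -0.3)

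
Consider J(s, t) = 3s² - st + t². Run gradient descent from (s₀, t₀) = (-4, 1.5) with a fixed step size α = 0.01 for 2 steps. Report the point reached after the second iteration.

∇J = (6s - t, -s + 2t)
Step 1: at (-4, 1.5), ∇J = (-25.5, 7) → (-4, 1.5) − 0.01·(-25.5, 7) = (-3.745, 1.43)
Step 2: at (-3.745, 1.43), ∇J = (-23.9, 6.605) → (-3.745, 1.43) − 0.01·(-23.9, 6.605) = (-3.506, 1.36395)

(-3.506, 1.36395)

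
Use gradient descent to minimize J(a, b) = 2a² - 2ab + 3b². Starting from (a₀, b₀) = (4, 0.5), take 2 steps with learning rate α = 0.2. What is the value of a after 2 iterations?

0.8

∇J = (4a - 2b, -2a + 6b)
Step 1: at (4, 0.5), ∇J = (15, -5) → (4, 0.5) − 0.2·(15, -5) = (1, 1.5)
Step 2: at (1, 1.5), ∇J = (1, 7) → (1, 1.5) − 0.2·(1, 7) = (0.8, 0.1)
a = 0.8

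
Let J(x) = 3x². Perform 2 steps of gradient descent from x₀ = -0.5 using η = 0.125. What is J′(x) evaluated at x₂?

-0.1875

J′(x) = 6x
x₁ = -0.5 − 0.125·(-3) = -0.125
x₂ = -0.125 − 0.125·(-0.75) = -0.03125
J′(x) at (-0.03125) = -0.1875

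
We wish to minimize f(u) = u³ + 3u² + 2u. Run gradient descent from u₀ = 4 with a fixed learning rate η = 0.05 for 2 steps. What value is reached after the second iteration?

f′(u) = 3u² + 6u + 2
u₁ = 4 − 0.05·74 = 0.3
u₂ = 0.3 − 0.05·4.07 = 0.0965

0.0965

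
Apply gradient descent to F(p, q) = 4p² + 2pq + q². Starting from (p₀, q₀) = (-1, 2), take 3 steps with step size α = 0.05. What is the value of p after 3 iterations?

∇F = (8p + 2q, 2p + 2q)
(p₁, q₁) = (-1, 2) − 0.05·(-4, 2) = (-0.8, 1.9)
(p₂, q₂) = (-0.8, 1.9) − 0.05·(-2.6, 2.2) = (-0.67, 1.79)
(p₃, q₃) = (-0.67, 1.79) − 0.05·(-1.78, 2.24) = (-0.581, 1.678)
p = -0.581

-0.581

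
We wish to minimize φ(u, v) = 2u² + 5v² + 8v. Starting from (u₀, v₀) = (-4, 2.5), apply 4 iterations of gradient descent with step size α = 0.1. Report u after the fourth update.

∇φ = (4u, 10v + 8)
(u₁, v₁) = (-4, 2.5) − 0.1·(-16, 33) = (-2.4, -0.8)
(u₂, v₂) = (-2.4, -0.8) − 0.1·(-9.6, 0) = (-1.44, -0.8)
(u₃, v₃) = (-1.44, -0.8) − 0.1·(-5.76, 0) = (-0.864, -0.8)
(u₄, v₄) = (-0.864, -0.8) − 0.1·(-3.456, 0) = (-0.5184, -0.8)
u = -0.5184

-0.5184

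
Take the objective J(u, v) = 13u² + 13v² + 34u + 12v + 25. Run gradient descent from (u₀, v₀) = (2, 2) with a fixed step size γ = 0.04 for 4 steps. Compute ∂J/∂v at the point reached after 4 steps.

0.00016384

∇J = (26u + 34, 26v + 12)
(u₁, v₁) = (2, 2) − 0.04·(86, 64) = (-1.44, -0.56)
(u₂, v₂) = (-1.44, -0.56) − 0.04·(-3.44, -2.56) = (-1.3024, -0.4576)
(u₃, v₃) = (-1.3024, -0.4576) − 0.04·(0.1376, 0.1024) = (-1.307904, -0.461696)
(u₄, v₄) = (-1.307904, -0.461696) − 0.04·(-0.005504, -0.004096) = (-1.30768384, -0.46153216)
∂J/∂v at (-1.30768384, -0.46153216) = 0.00016384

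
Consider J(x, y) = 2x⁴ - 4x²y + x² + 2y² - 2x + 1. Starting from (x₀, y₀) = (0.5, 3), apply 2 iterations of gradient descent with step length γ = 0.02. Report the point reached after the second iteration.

∇J = (8x³ - 8xy + 2x - 2, -4x² + 4y)
(x₁, y₁) = (0.5, 3) − 0.02·(-12, 11) = (0.74, 2.78)
(x₂, y₂) = (0.74, 2.78) − 0.02·(-13.735808, 8.9296) = (1.01471616, 2.601408)

(1.01471616, 2.601408)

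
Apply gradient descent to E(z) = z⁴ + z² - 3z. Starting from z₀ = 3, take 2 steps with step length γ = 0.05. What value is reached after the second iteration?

E′(z) = 4z³ + 2z - 3
z₁ = 3 − 0.05·111 = -2.55
z₂ = -2.55 − 0.05·(-74.4255) = 1.171275

1.171275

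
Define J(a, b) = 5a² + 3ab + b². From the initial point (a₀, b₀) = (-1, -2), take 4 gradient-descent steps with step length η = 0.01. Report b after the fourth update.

-1.75460522

∇J = (10a + 3b, 3a + 2b)
Step 1: at (-1, -2), ∇J = (-16, -7) → (-1, -2) − 0.01·(-16, -7) = (-0.84, -1.93)
Step 2: at (-0.84, -1.93), ∇J = (-14.19, -6.38) → (-0.84, -1.93) − 0.01·(-14.19, -6.38) = (-0.6981, -1.8662)
Step 3: at (-0.6981, -1.8662), ∇J = (-12.5796, -5.8267) → (-0.6981, -1.8662) − 0.01·(-12.5796, -5.8267) = (-0.572304, -1.807933)
Step 4: at (-0.572304, -1.807933), ∇J = (-11.146839, -5.332778) → (-0.572304, -1.807933) − 0.01·(-11.146839, -5.332778) = (-0.46083561, -1.75460522)
b = -1.75460522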